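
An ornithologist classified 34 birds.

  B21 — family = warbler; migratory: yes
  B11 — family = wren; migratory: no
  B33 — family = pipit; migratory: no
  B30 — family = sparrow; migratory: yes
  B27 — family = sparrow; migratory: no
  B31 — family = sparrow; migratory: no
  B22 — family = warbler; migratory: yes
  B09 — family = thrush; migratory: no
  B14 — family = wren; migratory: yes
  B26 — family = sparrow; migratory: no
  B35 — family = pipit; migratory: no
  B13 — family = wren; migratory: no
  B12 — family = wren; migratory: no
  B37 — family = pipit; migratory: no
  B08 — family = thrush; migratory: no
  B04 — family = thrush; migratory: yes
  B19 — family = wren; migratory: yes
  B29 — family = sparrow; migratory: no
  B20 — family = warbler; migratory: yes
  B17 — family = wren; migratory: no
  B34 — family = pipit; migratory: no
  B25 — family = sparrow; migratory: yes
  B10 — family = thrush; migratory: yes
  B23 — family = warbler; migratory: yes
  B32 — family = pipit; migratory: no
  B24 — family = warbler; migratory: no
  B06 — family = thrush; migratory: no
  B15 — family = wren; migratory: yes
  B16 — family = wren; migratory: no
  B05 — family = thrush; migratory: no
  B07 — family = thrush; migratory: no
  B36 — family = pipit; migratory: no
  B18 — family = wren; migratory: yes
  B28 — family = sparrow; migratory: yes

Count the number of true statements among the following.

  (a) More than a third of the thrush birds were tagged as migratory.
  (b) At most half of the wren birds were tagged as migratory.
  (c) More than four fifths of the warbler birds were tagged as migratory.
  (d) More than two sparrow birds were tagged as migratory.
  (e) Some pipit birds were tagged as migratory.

(a) thrush: |A| = 7, |A ∩ B| = 2; needs |A ∩ B| / |A| > 1/3 — false.
(b) wren: |A| = 9, |A ∩ B| = 4; needs |A ∩ B| ≤ |A ∖ B| — true.
(c) warbler: |A| = 5, |A ∩ B| = 4; needs |A ∩ B| / |A| > 4/5 — false.
(d) sparrow: |A| = 7, |A ∩ B| = 3; needs |A ∩ B| > 2 — true.
(e) pipit: |A| = 6, |A ∩ B| = 0; needs A ∩ B ≠ ∅ (|A ∩ B| ≥ 1) — false.

2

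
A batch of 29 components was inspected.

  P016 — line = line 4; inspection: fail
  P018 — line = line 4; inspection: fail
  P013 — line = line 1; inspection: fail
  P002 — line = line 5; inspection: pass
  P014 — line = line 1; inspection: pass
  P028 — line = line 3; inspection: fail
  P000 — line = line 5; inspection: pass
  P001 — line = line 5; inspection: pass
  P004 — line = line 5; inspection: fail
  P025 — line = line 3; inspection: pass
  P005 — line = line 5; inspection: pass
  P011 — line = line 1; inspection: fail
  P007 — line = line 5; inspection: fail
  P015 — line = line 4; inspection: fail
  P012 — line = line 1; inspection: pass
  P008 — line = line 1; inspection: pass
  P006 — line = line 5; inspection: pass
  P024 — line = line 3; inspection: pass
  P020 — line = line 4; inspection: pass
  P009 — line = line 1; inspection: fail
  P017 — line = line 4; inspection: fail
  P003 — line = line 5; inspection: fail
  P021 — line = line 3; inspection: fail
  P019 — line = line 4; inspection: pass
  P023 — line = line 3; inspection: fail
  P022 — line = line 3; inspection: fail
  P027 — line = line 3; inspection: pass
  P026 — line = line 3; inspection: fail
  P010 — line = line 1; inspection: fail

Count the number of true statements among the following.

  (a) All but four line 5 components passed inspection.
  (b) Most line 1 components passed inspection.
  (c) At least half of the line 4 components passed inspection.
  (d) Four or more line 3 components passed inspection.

0

(a) line 5: |A| = 8, |A ∩ B| = 5; needs |A ∖ B| = 4 — false.
(b) line 1: |A| = 7, |A ∩ B| = 3; needs |A ∩ B| > |A ∖ B| — false.
(c) line 4: |A| = 6, |A ∩ B| = 2; needs |A ∩ B| ≥ |A ∖ B| — false.
(d) line 3: |A| = 8, |A ∩ B| = 3; needs |A ∩ B| ≥ 4 — false.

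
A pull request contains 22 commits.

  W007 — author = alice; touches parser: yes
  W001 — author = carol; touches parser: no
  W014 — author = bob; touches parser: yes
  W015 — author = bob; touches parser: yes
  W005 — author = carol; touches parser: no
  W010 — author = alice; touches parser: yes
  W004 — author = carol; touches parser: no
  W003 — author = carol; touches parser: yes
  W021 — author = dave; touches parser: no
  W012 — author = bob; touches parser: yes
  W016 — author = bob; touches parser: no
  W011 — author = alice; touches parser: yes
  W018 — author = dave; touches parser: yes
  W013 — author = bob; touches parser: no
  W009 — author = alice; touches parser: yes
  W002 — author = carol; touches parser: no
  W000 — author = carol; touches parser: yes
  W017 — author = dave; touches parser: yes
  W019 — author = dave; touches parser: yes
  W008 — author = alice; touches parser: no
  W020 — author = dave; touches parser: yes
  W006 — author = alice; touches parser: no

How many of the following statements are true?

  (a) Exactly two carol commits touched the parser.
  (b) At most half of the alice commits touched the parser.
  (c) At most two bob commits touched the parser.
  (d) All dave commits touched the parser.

(a) carol: |A| = 6, |A ∩ B| = 2; needs |A ∩ B| = 2 — true.
(b) alice: |A| = 6, |A ∩ B| = 4; needs |A ∩ B| ≤ |A ∖ B| — false.
(c) bob: |A| = 5, |A ∩ B| = 3; needs |A ∩ B| ≤ 2 — false.
(d) dave: |A| = 5, |A ∩ B| = 4; needs A ⊆ B, i.e. every element of A is in B (|A ∖ B| = 0) — false.

1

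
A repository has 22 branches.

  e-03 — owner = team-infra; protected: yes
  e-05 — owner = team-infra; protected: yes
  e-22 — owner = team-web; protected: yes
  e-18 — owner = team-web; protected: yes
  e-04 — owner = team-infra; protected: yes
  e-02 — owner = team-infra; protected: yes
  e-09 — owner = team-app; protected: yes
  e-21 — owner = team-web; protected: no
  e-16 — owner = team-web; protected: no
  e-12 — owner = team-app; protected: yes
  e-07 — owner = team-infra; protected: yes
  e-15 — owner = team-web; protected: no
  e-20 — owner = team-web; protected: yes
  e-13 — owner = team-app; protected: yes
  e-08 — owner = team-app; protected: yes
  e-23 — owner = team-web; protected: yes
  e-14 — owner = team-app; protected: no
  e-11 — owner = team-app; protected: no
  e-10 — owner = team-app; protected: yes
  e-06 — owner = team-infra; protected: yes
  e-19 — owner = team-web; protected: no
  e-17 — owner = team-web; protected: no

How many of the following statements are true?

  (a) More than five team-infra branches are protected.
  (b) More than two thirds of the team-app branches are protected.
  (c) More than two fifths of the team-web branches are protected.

(a) team-infra: |A| = 6, |A ∩ B| = 6; needs |A ∩ B| > 5 — true.
(b) team-app: |A| = 7, |A ∩ B| = 5; needs |A ∩ B| / |A| > 2/3 — true.
(c) team-web: |A| = 9, |A ∩ B| = 4; needs |A ∩ B| / |A| > 2/5 — true.

3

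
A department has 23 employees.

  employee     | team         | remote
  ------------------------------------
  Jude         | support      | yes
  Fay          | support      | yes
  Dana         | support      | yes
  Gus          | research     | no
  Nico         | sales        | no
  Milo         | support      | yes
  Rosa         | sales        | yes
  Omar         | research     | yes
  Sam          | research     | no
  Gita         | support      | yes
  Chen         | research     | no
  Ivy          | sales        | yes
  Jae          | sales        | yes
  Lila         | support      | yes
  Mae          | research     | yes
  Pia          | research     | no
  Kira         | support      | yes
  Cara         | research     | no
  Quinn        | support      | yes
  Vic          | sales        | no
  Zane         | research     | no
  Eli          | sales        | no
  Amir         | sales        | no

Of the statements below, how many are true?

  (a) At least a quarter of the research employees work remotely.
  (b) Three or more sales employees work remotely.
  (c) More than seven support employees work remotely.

(a) research: |A| = 8, |A ∩ B| = 2; needs |A ∩ B| / |A| ≥ 1/4 — true.
(b) sales: |A| = 7, |A ∩ B| = 3; needs |A ∩ B| ≥ 3 — true.
(c) support: |A| = 8, |A ∩ B| = 8; needs |A ∩ B| > 7 — true.

3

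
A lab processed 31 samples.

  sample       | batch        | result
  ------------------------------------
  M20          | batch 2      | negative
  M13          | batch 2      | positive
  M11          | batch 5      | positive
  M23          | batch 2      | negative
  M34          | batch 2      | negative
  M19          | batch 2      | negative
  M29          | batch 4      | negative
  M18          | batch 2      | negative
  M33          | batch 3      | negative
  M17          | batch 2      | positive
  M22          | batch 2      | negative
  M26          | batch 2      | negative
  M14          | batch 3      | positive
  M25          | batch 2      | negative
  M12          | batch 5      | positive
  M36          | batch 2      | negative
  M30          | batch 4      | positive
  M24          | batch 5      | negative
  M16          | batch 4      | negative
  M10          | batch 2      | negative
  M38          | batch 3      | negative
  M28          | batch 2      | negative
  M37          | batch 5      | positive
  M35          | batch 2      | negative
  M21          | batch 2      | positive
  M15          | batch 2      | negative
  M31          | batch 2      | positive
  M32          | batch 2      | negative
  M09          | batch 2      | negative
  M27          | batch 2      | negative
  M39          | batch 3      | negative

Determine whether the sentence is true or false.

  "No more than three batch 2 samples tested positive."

False

Truth condition: |A ∩ B| ≤ 3.
|A| = 20, |A ∩ B| = 4, |A ∖ B| = 16.
|A ∩ B| = 4, so the statement is false.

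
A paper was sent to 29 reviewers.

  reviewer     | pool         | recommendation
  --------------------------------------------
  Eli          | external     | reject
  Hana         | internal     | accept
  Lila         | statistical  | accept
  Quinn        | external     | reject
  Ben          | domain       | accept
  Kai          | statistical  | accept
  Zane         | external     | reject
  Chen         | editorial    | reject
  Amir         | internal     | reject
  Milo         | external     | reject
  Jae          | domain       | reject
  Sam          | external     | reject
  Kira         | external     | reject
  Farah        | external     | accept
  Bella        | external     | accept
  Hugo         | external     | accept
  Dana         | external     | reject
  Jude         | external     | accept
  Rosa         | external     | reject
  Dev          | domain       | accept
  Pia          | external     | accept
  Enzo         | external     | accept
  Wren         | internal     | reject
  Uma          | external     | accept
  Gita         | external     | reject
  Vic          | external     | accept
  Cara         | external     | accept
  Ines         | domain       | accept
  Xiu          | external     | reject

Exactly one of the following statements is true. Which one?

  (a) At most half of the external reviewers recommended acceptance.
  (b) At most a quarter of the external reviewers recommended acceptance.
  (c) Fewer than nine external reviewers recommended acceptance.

(a)

|A| = 19, |A ∩ B| = 9, |A ∖ B| = 10.
(a) requires |A ∩ B| ≤ |A ∖ B|: true.
(b) requires |A ∩ B| / |A| ≤ 1/4: false.
(c) requires |A ∩ B| < 9: false.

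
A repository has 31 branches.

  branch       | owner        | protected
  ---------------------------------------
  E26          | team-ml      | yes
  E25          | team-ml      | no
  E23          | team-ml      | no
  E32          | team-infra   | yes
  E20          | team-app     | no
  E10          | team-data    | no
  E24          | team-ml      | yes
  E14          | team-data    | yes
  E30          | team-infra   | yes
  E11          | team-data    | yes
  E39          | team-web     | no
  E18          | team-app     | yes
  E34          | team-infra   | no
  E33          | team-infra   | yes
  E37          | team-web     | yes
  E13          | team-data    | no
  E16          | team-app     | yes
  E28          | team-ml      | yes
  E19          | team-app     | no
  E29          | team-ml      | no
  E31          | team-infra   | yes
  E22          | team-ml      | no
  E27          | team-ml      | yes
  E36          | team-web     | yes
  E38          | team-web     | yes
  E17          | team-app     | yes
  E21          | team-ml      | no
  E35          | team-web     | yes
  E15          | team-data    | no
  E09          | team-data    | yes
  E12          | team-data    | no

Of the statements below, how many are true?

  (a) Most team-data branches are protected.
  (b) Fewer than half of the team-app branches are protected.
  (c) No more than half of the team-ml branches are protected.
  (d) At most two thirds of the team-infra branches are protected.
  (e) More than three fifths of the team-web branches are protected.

2

(a) team-data: |A| = 7, |A ∩ B| = 3; needs |A ∩ B| > |A ∖ B| — false.
(b) team-app: |A| = 5, |A ∩ B| = 3; needs |A ∩ B| < |A ∖ B| — false.
(c) team-ml: |A| = 9, |A ∩ B| = 4; needs |A ∩ B| ≤ |A ∖ B| — true.
(d) team-infra: |A| = 5, |A ∩ B| = 4; needs |A ∩ B| / |A| ≤ 2/3 — false.
(e) team-web: |A| = 5, |A ∩ B| = 4; needs |A ∩ B| / |A| > 3/5 — true.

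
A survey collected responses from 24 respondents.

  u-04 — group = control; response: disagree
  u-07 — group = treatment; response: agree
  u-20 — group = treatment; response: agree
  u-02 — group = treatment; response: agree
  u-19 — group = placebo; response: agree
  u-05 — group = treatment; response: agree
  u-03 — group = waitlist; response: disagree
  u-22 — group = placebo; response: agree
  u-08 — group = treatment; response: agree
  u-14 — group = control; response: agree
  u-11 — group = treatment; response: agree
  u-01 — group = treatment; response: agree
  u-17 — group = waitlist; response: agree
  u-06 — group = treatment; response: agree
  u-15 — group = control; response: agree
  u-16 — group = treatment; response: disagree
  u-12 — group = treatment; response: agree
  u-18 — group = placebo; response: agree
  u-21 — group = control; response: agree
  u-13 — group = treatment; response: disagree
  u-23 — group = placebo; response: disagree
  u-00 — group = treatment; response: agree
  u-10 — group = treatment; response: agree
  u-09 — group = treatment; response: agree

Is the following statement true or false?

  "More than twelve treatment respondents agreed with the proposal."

False

'More than twelve treatment respondents agreed with the proposal' holds iff |A ∩ B| > 12.
A (the restrictor) = {u-07, u-20, u-02, u-05, u-08, u-11, u-01, u-06, u-16, u-12, u-13, u-00, u-10, u-09}, |A| = 14.
A ∩ B = {u-07, u-20, u-02, u-05, u-08, u-11, u-01, u-06, u-12, u-00, u-10, u-09}, so |A ∩ B| = 12.
|A ∩ B| = 12, so the statement is false.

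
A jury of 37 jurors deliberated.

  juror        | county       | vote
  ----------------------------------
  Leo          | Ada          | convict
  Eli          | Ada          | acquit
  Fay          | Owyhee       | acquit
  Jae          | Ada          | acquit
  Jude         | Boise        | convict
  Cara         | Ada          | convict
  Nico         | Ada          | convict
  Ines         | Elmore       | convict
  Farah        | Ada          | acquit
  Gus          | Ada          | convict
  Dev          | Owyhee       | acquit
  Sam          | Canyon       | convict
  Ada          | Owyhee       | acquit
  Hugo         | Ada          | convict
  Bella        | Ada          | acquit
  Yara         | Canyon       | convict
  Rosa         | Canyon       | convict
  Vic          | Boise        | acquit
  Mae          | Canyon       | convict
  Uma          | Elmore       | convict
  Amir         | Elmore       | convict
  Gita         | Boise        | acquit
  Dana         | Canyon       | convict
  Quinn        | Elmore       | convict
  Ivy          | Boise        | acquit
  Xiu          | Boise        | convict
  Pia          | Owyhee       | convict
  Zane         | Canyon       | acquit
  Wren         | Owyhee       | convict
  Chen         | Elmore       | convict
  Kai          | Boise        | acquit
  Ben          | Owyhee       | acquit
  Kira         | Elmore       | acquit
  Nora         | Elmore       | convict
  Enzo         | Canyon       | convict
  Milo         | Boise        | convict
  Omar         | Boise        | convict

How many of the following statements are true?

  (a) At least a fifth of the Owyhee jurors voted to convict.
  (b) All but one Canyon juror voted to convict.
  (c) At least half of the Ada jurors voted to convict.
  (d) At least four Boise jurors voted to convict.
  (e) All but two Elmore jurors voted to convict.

4

(a) Owyhee: |A| = 6, |A ∩ B| = 2; needs |A ∩ B| / |A| ≥ 1/5 — true.
(b) Canyon: |A| = 7, |A ∩ B| = 6; needs |A ∖ B| = 1 — true.
(c) Ada: |A| = 9, |A ∩ B| = 5; needs |A ∩ B| ≥ |A ∖ B| — true.
(d) Boise: |A| = 8, |A ∩ B| = 4; needs |A ∩ B| ≥ 4 — true.
(e) Elmore: |A| = 7, |A ∩ B| = 6; needs |A ∖ B| = 2 — false.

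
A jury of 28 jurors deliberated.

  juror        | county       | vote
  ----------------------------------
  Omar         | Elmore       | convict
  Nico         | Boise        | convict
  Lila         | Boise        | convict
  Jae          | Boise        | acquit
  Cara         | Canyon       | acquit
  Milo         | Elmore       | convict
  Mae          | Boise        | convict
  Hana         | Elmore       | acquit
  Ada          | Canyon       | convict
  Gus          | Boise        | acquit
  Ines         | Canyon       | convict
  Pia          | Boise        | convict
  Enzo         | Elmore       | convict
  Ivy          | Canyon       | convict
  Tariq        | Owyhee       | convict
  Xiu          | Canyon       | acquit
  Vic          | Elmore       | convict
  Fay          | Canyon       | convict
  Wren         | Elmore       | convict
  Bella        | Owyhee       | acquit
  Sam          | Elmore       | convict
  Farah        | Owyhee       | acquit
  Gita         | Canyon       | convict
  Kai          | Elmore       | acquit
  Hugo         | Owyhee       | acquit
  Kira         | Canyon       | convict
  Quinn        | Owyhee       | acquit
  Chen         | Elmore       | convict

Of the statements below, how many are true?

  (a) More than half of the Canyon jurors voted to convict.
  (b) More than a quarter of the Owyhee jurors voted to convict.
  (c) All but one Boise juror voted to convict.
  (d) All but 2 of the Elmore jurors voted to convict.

(a) Canyon: |A| = 8, |A ∩ B| = 6; needs |A ∩ B| > |A ∖ B| — true.
(b) Owyhee: |A| = 5, |A ∩ B| = 1; needs |A ∩ B| / |A| > 1/4 — false.
(c) Boise: |A| = 6, |A ∩ B| = 4; needs |A ∖ B| = 1 — false.
(d) Elmore: |A| = 9, |A ∩ B| = 7; needs |A ∖ B| = 2 — true.

2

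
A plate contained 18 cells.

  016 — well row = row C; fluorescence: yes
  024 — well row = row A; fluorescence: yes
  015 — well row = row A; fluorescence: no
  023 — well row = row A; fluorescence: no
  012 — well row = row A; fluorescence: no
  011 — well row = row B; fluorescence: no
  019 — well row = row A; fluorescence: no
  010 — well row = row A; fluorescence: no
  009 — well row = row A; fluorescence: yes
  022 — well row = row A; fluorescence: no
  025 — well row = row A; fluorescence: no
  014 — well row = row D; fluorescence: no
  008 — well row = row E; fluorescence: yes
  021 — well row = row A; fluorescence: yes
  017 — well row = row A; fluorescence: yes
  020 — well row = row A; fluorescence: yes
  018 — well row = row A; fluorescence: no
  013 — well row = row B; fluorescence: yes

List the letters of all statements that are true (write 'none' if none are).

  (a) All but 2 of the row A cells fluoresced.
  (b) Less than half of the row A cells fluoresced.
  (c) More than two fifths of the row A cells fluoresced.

|A| = 13, |A ∩ B| = 5, |A ∖ B| = 8.
(a) |A ∖ B| = 2: fails.
(b) |A ∩ B| < |A ∖ B|: holds.
(c) |A ∩ B| / |A| > 2/5: fails.

(b)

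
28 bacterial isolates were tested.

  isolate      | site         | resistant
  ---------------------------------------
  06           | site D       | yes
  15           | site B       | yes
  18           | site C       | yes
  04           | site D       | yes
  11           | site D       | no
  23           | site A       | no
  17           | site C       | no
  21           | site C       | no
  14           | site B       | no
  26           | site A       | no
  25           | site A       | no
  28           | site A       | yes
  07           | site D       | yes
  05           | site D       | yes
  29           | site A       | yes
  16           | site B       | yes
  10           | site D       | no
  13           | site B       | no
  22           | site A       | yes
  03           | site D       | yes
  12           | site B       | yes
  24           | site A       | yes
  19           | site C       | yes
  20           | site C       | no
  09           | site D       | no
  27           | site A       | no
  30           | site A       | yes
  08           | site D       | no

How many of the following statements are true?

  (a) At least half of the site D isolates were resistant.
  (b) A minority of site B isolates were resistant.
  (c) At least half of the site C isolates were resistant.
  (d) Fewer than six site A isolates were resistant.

(a) site D: |A| = 9, |A ∩ B| = 5; needs |A ∩ B| ≥ |A ∖ B| — true.
(b) site B: |A| = 5, |A ∩ B| = 3; needs |A ∩ B| < |A ∖ B| — false.
(c) site C: |A| = 5, |A ∩ B| = 2; needs |A ∩ B| ≥ |A ∖ B| — false.
(d) site A: |A| = 9, |A ∩ B| = 5; needs |A ∩ B| < 6 — true.

2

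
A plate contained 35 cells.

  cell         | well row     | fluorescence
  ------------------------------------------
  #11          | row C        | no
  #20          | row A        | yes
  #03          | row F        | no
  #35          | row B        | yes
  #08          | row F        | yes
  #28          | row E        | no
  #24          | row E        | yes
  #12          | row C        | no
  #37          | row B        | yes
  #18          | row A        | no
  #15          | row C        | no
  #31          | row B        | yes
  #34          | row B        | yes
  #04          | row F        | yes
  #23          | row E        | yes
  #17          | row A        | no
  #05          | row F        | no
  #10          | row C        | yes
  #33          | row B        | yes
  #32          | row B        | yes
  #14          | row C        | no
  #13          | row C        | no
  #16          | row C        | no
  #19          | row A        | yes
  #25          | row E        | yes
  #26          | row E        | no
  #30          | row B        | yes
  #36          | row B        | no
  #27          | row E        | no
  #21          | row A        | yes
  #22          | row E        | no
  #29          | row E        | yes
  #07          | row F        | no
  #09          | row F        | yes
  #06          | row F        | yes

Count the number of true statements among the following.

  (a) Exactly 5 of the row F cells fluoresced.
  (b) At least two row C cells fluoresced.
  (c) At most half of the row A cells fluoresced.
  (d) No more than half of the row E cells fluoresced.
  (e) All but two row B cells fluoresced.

1

(a) row F: |A| = 7, |A ∩ B| = 4; needs |A ∩ B| = 5 — false.
(b) row C: |A| = 7, |A ∩ B| = 1; needs |A ∩ B| ≥ 2 — false.
(c) row A: |A| = 5, |A ∩ B| = 3; needs |A ∩ B| ≤ |A ∖ B| — false.
(d) row E: |A| = 8, |A ∩ B| = 4; needs |A ∩ B| ≤ |A ∖ B| — true.
(e) row B: |A| = 8, |A ∩ B| = 7; needs |A ∖ B| = 2 — false.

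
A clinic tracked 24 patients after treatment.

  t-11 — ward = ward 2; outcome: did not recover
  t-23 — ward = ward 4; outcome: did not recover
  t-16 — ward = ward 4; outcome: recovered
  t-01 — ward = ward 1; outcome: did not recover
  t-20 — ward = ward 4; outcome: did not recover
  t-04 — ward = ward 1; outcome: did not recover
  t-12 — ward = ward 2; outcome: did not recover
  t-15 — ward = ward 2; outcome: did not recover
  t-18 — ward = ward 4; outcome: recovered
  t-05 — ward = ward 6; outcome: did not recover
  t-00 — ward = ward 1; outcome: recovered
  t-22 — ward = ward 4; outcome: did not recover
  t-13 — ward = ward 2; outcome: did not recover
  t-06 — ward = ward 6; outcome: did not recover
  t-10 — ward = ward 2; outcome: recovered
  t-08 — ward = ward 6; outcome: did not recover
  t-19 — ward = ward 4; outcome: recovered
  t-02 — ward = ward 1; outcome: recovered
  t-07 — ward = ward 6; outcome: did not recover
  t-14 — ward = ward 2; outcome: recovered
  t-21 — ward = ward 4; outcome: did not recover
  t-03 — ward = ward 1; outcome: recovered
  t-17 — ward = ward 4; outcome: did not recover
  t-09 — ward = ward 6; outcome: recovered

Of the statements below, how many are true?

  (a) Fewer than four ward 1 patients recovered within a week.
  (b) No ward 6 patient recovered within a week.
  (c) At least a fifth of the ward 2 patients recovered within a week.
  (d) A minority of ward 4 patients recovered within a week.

(a) ward 1: |A| = 5, |A ∩ B| = 3; needs |A ∩ B| < 4 — true.
(b) ward 6: |A| = 5, |A ∩ B| = 1; needs A ∩ B = ∅ (|A ∩ B| = 0) — false.
(c) ward 2: |A| = 6, |A ∩ B| = 2; needs |A ∩ B| / |A| ≥ 1/5 — true.
(d) ward 4: |A| = 8, |A ∩ B| = 3; needs |A ∩ B| < |A ∖ B| — true.

3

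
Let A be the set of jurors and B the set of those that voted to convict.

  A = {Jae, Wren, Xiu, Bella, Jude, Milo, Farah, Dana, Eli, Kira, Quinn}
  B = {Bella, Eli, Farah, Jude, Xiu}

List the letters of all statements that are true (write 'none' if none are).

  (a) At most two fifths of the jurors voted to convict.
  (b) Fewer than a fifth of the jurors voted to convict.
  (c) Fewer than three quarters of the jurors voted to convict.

(c)

|A| = 11, |A ∩ B| = 5, |A ∖ B| = 6.
(a) |A ∩ B| / |A| ≤ 2/5: fails.
(b) |A ∩ B| / |A| < 1/5: fails.
(c) |A ∩ B| / |A| < 3/4: holds.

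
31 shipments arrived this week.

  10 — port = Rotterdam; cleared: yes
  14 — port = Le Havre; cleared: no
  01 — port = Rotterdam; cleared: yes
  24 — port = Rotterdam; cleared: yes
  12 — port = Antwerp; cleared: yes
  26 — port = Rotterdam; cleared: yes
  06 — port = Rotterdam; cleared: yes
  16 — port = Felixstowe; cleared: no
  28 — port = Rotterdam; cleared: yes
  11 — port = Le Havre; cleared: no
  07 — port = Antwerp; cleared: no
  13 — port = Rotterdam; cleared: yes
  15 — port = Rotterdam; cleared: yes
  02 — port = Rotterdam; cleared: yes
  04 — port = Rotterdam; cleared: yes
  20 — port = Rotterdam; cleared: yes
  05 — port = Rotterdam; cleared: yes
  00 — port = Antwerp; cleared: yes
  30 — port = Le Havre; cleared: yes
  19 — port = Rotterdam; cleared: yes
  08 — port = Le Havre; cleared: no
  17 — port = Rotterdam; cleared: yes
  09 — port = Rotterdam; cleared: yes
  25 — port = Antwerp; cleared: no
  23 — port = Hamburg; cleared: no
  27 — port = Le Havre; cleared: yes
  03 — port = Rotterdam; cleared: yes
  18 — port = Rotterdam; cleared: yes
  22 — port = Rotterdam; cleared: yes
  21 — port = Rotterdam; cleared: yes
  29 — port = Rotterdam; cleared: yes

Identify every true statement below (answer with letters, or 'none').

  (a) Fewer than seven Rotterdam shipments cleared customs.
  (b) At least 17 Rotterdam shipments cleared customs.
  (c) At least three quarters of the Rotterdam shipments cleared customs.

(b), (c)

|A| = 20, |A ∩ B| = 20, |A ∖ B| = 0.
(a) |A ∩ B| < 7: fails.
(b) |A ∩ B| ≥ 17: holds.
(c) |A ∩ B| / |A| ≥ 3/4: holds.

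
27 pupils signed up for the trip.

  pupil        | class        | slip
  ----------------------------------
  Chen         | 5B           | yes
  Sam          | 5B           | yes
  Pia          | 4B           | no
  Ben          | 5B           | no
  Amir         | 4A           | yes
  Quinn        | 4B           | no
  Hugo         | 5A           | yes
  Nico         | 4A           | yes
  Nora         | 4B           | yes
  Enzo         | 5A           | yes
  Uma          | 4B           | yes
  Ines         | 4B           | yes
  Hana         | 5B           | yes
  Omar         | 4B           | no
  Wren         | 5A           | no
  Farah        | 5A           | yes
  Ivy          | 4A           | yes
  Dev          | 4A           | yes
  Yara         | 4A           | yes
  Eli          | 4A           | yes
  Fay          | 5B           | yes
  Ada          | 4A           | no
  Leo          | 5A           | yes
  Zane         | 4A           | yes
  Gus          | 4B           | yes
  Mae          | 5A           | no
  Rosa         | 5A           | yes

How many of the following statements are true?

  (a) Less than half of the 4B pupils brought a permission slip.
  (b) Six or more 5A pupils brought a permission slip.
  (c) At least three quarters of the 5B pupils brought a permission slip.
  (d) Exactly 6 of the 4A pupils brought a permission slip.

1

(a) 4B: |A| = 7, |A ∩ B| = 4; needs |A ∩ B| < |A ∖ B| — false.
(b) 5A: |A| = 7, |A ∩ B| = 5; needs |A ∩ B| ≥ 6 — false.
(c) 5B: |A| = 5, |A ∩ B| = 4; needs |A ∩ B| / |A| ≥ 3/4 — true.
(d) 4A: |A| = 8, |A ∩ B| = 7; needs |A ∩ B| = 6 — false.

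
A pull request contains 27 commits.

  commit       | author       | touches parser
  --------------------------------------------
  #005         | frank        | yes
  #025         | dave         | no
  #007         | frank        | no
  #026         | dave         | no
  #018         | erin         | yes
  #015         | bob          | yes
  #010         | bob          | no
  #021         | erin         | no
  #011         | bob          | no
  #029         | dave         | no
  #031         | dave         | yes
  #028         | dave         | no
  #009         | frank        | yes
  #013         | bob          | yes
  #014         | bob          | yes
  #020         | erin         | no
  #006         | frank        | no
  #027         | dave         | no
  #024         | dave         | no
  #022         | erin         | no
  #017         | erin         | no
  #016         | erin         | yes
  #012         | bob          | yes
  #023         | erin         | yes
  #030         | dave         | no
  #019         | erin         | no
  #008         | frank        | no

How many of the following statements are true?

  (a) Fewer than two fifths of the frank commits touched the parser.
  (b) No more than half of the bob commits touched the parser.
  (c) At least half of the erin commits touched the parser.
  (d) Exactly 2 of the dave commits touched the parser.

(a) frank: |A| = 5, |A ∩ B| = 2; needs |A ∩ B| / |A| < 2/5 — false.
(b) bob: |A| = 6, |A ∩ B| = 4; needs |A ∩ B| ≤ |A ∖ B| — false.
(c) erin: |A| = 8, |A ∩ B| = 3; needs |A ∩ B| ≥ |A ∖ B| — false.
(d) dave: |A| = 8, |A ∩ B| = 1; needs |A ∩ B| = 2 — false.

0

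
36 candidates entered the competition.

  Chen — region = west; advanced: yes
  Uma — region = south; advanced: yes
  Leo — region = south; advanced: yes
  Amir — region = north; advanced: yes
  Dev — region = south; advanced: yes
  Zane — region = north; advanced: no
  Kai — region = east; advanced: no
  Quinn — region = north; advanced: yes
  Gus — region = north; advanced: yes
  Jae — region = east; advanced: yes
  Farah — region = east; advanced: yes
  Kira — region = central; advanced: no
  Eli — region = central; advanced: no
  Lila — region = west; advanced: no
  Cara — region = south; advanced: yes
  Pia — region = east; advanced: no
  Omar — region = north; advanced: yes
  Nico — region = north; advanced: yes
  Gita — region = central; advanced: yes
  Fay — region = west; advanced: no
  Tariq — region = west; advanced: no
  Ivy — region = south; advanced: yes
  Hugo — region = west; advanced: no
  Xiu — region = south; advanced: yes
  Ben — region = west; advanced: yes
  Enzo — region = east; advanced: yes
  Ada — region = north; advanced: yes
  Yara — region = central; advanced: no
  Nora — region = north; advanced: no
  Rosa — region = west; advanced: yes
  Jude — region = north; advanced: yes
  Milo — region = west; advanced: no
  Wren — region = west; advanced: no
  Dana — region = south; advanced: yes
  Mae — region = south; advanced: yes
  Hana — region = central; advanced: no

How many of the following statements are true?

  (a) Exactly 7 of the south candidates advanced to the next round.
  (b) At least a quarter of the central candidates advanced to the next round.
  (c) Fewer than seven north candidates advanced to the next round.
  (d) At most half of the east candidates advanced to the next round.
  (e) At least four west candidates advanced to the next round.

(a) south: |A| = 8, |A ∩ B| = 8; needs |A ∩ B| = 7 — false.
(b) central: |A| = 5, |A ∩ B| = 1; needs |A ∩ B| / |A| ≥ 1/4 — false.
(c) north: |A| = 9, |A ∩ B| = 7; needs |A ∩ B| < 7 — false.
(d) east: |A| = 5, |A ∩ B| = 3; needs |A ∩ B| ≤ |A ∖ B| — false.
(e) west: |A| = 9, |A ∩ B| = 3; needs |A ∩ B| ≥ 4 — false.

0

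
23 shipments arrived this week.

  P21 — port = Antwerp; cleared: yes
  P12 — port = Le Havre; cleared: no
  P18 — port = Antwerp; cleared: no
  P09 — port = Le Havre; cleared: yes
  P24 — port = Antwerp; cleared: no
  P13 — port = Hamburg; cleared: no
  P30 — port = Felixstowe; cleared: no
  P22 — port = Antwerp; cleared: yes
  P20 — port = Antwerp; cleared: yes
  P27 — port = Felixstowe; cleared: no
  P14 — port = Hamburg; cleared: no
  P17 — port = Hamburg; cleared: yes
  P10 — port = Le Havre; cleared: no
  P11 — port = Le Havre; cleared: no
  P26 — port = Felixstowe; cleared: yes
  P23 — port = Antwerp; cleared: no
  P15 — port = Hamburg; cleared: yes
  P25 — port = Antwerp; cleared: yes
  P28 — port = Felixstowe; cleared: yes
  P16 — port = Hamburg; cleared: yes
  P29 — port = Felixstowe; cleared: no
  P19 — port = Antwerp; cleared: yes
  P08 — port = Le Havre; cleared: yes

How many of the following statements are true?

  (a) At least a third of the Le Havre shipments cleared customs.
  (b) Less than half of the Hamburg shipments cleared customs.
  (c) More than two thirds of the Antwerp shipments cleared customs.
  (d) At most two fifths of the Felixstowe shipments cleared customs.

2

(a) Le Havre: |A| = 5, |A ∩ B| = 2; needs |A ∩ B| / |A| ≥ 1/3 — true.
(b) Hamburg: |A| = 5, |A ∩ B| = 3; needs |A ∩ B| < |A ∖ B| — false.
(c) Antwerp: |A| = 8, |A ∩ B| = 5; needs |A ∩ B| / |A| > 2/3 — false.
(d) Felixstowe: |A| = 5, |A ∩ B| = 2; needs |A ∩ B| / |A| ≤ 2/5 — true.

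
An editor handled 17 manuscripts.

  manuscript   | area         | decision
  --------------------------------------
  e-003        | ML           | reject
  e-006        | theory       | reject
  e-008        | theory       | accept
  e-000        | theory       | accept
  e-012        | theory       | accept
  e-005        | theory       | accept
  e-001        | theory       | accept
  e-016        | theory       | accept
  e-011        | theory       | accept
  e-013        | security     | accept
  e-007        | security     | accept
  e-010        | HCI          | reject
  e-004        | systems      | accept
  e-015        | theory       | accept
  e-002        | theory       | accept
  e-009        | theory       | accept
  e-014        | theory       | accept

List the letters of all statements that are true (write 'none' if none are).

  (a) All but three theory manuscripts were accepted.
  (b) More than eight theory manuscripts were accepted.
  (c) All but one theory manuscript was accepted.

|A| = 12, |A ∩ B| = 11, |A ∖ B| = 1.
(a) |A ∖ B| = 3: fails.
(b) |A ∩ B| > 8: holds.
(c) |A ∖ B| = 1: holds.

(b), (c)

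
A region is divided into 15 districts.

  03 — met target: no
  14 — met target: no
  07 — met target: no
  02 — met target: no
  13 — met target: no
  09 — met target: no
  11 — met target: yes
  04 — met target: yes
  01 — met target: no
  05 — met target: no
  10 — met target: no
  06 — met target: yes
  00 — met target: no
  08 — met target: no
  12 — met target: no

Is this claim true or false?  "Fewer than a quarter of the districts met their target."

True

'Fewer than a quarter of the districts met their target' holds iff |A ∩ B| / |A| < 1/4.
|A| = 15, |A ∩ B| = 3, |A ∖ B| = 12.
|A ∩ B|/|A| = 3/15, so the statement is true.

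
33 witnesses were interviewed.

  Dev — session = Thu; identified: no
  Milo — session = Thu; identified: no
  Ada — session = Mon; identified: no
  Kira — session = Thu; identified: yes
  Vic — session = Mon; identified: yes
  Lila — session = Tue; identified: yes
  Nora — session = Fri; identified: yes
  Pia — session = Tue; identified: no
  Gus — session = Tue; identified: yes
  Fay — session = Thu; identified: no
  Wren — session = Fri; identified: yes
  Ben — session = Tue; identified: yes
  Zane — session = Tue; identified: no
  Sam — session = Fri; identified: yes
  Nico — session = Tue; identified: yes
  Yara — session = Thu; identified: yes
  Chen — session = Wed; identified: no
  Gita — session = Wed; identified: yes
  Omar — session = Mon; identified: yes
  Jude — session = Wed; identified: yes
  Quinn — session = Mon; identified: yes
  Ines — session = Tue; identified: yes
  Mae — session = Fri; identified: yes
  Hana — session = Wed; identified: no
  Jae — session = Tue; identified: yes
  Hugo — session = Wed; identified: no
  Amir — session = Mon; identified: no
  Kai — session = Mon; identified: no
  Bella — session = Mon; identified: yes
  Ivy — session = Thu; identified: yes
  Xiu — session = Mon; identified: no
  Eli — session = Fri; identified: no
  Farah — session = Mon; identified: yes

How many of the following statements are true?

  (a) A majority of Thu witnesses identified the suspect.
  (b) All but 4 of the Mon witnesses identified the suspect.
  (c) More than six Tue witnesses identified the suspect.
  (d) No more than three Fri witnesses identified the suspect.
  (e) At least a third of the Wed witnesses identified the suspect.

(a) Thu: |A| = 6, |A ∩ B| = 3; needs |A ∩ B| > |A ∖ B| — false.
(b) Mon: |A| = 9, |A ∩ B| = 5; needs |A ∖ B| = 4 — true.
(c) Tue: |A| = 8, |A ∩ B| = 6; needs |A ∩ B| > 6 — false.
(d) Fri: |A| = 5, |A ∩ B| = 4; needs |A ∩ B| ≤ 3 — false.
(e) Wed: |A| = 5, |A ∩ B| = 2; needs |A ∩ B| / |A| ≥ 1/3 — true.

2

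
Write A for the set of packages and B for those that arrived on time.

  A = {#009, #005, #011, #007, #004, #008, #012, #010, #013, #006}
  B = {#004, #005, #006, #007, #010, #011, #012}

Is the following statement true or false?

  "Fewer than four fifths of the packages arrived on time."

Truth condition: |A ∩ B| / |A| < 4/5.
A (the restrictor) = {#009, #005, #011, #007, #004, #008, #012, #010, #013, #006}, |A| = 10.
A ∩ B = {#005, #011, #007, #004, #012, #010, #006}, so |A ∩ B| = 7.
A ∖ B = {#009, #008, #013}, so |A ∖ B| = 3.
|A ∩ B|/|A| = 7/10, so the statement is true.

True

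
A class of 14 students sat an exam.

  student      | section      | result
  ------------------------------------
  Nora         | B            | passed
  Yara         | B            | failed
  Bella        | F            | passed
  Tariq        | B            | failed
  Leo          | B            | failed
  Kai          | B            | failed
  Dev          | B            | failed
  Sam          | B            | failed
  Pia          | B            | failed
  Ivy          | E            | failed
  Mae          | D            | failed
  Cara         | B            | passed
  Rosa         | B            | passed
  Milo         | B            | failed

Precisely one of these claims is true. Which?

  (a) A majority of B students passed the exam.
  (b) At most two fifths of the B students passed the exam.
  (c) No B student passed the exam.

|A| = 11, |A ∩ B| = 3, |A ∖ B| = 8.
(a) requires |A ∩ B| > |A ∖ B|: false.
(b) requires |A ∩ B| / |A| ≤ 2/5: true.
(c) requires A ∩ B = ∅ (|A ∩ B| = 0): false.

(b)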